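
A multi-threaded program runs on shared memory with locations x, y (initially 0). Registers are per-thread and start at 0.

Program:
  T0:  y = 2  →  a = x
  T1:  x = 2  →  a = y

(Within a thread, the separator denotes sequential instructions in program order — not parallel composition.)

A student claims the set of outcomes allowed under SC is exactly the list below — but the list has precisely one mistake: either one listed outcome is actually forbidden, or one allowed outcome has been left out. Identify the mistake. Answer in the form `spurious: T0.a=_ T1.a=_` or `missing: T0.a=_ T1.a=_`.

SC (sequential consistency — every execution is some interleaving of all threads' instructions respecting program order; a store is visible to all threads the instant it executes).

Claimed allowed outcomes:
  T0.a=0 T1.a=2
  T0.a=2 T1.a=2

outcome vector order: (T0.a,T1.a)
SC: 3 outcomes — {<0 2> <2 0> <2 2>}
SC∖claimed = {<2 0>}

missing: T0.a=2 T1.a=0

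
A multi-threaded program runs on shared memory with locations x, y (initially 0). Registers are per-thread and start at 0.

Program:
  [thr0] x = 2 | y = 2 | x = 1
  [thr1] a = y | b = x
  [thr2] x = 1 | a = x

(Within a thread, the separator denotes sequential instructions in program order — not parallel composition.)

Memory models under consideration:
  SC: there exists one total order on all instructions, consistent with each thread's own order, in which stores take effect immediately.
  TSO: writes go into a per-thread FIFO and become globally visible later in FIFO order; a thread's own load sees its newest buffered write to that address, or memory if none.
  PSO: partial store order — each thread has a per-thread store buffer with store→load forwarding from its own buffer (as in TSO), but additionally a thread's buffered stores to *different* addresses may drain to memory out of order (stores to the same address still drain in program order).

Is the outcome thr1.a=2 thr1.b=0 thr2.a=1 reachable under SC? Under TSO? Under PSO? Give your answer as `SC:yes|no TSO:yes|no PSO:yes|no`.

SC:no TSO:no PSO:yes

outcome vector order: (thr1.a,thr1.b,thr2.a)
[SC] allowed = {(0,0,1); (0,0,2); (0,1,1); (0,1,2); (0,2,1); (0,2,2); (2,1,1); (2,1,2); (2,2,1); (2,2,2)}
[TSO] allowed = {(0,0,1); (0,0,2); (0,1,1); (0,1,2); (0,2,1); (0,2,2); (2,1,1); (2,1,2); (2,2,1); (2,2,2)}
[PSO] allowed = {(0,0,1); (0,0,2); (0,1,1); (0,1,2); (0,2,1); (0,2,2); (2,0,1); (2,0,2); (2,1,1); (2,1,2); (2,2,1); (2,2,2)}
target (2,0,1) ∈ {PSO}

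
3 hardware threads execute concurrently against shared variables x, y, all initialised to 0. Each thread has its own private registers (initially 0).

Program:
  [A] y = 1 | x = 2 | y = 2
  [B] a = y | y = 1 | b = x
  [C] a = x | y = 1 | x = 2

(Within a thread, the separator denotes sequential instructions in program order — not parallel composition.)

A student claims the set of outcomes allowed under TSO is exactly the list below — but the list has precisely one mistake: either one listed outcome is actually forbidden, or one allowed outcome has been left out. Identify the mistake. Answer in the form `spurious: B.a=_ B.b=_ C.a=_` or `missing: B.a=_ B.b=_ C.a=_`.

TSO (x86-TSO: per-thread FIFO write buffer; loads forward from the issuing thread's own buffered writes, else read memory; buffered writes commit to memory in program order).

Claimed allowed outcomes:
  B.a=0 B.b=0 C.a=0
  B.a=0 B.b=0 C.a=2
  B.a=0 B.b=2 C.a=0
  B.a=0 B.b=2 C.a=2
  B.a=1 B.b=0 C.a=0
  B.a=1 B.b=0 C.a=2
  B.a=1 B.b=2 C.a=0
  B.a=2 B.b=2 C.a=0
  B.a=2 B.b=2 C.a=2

missing: B.a=1 B.b=2 C.a=2

outcome vector order: (B.a,B.b,C.a)
under TSO → 0/0/0; 0/0/2; 0/2/0; 0/2/2; 1/0/0; 1/0/2; 1/2/0; 1/2/2; 2/2/0; 2/2/2
TSO∖claimed = {1/2/2}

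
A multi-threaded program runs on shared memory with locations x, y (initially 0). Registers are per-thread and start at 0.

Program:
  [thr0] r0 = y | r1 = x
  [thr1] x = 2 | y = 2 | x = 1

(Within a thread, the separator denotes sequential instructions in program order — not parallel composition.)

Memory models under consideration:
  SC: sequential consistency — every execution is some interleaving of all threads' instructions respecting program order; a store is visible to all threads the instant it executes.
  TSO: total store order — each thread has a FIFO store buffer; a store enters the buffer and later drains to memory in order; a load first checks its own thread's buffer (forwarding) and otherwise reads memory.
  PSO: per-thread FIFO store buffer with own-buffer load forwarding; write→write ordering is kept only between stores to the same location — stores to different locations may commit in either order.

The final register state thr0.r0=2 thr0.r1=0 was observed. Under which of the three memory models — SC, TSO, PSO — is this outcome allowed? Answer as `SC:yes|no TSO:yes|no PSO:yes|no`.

SC:no TSO:no PSO:yes

outcome vector order: (thr0.r0,thr0.r1)
SC: 5 outcomes — {<0 0>; <0 1>; <0 2>; <2 1>; <2 2>}
TSO: 5 outcomes — {<0 0>; <0 1>; <0 2>; <2 1>; <2 2>}
PSO: 6 outcomes — {<0 0>; <0 1>; <0 2>; <2 0>; <2 1>; <2 2>}
target <2 0> ∈ {PSO}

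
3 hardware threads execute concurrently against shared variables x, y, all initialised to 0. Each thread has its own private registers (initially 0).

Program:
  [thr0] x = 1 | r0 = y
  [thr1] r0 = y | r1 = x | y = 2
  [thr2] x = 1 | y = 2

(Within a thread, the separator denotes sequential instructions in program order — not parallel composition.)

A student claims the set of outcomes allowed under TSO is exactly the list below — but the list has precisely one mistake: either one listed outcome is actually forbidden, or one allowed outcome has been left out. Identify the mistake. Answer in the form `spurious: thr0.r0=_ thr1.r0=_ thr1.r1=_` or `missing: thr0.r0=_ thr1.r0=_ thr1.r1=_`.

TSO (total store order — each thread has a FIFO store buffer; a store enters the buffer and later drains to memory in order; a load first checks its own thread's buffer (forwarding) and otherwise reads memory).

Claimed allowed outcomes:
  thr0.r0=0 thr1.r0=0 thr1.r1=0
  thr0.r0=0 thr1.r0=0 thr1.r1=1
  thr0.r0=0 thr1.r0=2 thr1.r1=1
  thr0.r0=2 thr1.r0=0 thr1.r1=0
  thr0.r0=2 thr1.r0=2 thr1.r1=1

outcome vector order: (thr0.r0,thr1.r0,thr1.r1)
[TSO] allowed = {(0,0,0) (0,0,1) (0,2,1) (2,0,0) (2,0,1) (2,2,1)}
TSO∖claimed = {(2,0,1)}

missing: thr0.r0=2 thr1.r0=0 thr1.r1=1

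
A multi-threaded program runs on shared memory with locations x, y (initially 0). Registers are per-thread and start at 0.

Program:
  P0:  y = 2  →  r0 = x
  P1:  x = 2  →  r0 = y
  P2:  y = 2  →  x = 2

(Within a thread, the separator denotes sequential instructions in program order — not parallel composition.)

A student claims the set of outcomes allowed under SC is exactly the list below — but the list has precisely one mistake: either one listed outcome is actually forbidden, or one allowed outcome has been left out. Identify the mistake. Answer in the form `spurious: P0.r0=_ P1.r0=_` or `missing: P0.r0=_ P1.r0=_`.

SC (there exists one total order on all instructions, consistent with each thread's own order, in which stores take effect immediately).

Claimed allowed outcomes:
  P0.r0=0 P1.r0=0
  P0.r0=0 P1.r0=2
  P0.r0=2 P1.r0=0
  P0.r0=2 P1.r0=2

outcome vector order: (P0.r0,P1.r0)
SC: 3 outcomes — {<0 2>, <2 0>, <2 2>}
claimed∖SC = {<0 0>}

spurious: P0.r0=0 P1.r0=0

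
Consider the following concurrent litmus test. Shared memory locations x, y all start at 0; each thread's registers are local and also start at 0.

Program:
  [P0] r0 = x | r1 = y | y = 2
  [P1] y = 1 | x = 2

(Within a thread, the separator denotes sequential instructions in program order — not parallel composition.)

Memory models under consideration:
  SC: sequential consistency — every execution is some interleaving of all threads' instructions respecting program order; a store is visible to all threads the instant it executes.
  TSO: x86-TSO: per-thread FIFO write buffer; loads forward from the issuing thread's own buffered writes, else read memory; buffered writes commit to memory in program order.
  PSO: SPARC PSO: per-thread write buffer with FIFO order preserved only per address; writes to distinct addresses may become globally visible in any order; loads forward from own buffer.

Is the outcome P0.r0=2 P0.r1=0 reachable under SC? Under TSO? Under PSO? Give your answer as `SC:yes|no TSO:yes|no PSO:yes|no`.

SC:no TSO:no PSO:yes

outcome vector order: (P0.r0,P0.r1)
[SC] allowed = {00 01 21}
[TSO] allowed = {00 01 21}
[PSO] allowed = {00 01 20 21}
target 20 ∈ {PSO}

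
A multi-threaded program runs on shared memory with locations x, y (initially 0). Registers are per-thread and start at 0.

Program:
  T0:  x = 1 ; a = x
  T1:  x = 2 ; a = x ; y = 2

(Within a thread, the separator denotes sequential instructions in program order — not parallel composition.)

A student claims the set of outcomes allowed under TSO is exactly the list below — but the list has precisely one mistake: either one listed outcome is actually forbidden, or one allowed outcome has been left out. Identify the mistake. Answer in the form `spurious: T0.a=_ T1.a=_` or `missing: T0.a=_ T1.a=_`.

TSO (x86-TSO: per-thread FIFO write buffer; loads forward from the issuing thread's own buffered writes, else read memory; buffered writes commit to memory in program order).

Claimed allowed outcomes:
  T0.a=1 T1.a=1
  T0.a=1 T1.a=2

missing: T0.a=2 T1.a=2

outcome vector order: (T0.a,T1.a)
TSO: 3 outcomes — {1/1; 1/2; 2/2}
TSO∖claimed = {2/2}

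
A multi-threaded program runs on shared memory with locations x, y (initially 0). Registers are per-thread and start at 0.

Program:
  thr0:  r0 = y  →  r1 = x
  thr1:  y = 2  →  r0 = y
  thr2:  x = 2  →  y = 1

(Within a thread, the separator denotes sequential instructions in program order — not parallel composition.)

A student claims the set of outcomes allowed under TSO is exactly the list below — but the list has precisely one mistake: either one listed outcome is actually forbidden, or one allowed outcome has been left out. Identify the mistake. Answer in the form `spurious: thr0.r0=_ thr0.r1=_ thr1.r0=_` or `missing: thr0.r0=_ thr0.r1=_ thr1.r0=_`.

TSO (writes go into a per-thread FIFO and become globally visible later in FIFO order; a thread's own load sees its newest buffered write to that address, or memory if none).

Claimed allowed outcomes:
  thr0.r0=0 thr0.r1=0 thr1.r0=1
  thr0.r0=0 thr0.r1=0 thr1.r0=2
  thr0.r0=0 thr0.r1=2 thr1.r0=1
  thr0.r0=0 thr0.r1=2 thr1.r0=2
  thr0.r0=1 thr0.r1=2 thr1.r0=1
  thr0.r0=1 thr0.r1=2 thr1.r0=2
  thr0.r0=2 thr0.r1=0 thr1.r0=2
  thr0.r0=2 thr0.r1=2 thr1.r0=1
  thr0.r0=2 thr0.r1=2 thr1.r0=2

missing: thr0.r0=2 thr0.r1=0 thr1.r0=1

outcome vector order: (thr0.r0,thr0.r1,thr1.r0)
TSO: 10 outcomes — {(0,0,1); (0,0,2); (0,2,1); (0,2,2); (1,2,1); (1,2,2); (2,0,1); (2,0,2); (2,2,1); (2,2,2)}
TSO∖claimed = {(2,0,1)}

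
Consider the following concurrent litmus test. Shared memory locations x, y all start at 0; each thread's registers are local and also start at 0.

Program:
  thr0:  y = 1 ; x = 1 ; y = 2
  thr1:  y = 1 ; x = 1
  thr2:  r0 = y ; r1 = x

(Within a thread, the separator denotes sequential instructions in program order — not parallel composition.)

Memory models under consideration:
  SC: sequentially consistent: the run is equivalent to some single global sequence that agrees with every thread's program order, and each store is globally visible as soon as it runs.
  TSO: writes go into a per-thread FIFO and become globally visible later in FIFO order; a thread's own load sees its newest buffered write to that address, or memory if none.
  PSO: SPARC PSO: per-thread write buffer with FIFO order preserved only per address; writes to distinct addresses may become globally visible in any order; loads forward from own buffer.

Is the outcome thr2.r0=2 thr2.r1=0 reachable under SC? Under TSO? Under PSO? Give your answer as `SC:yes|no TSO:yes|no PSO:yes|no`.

SC:no TSO:no PSO:yes

outcome vector order: (thr2.r0,thr2.r1)
under SC → (0,0) (0,1) (1,0) (1,1) (2,1)
under TSO → (0,0) (0,1) (1,0) (1,1) (2,1)
under PSO → (0,0) (0,1) (1,0) (1,1) (2,0) (2,1)
target (2,0) ∈ {PSO}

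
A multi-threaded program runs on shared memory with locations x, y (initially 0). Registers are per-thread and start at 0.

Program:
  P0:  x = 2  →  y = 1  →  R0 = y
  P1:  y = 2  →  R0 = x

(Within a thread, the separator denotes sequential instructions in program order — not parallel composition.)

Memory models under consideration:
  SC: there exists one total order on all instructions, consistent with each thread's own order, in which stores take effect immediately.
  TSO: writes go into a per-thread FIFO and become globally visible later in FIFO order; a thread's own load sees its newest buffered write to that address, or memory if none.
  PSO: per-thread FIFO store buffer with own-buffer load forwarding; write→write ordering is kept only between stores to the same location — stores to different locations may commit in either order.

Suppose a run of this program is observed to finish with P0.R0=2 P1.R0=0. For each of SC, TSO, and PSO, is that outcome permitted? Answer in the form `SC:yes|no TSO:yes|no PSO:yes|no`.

outcome vector order: (P0.R0,P1.R0)
SC: 3 outcomes — {1/0 1/2 2/2}
TSO: 4 outcomes — {1/0 1/2 2/0 2/2}
PSO: 4 outcomes — {1/0 1/2 2/0 2/2}
target 2/0 ∈ {TSO,PSO}

SC:no TSO:yes PSO:yes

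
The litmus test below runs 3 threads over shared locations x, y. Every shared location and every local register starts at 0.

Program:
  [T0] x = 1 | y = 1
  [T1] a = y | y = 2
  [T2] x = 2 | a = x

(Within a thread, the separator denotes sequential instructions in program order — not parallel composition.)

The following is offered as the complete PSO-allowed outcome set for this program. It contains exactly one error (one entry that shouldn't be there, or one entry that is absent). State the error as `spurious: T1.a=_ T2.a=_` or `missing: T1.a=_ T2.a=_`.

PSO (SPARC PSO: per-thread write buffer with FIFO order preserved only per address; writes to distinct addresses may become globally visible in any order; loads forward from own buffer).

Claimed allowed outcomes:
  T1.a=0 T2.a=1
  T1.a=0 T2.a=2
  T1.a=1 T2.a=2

missing: T1.a=1 T2.a=1

outcome vector order: (T1.a,T2.a)
[PSO] allowed = {01; 02; 11; 12}
PSO∖claimed = {11}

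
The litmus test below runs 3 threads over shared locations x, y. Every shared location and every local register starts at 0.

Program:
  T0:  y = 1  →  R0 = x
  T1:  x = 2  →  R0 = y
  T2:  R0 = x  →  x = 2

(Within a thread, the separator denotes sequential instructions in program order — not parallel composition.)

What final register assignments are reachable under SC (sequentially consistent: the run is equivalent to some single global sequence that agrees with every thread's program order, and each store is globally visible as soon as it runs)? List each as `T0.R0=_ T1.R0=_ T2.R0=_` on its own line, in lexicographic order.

outcome vector order: (T0.R0,T1.R0,T2.R0)
|SC outcomes| = 6

T0.R0=0 T1.R0=1 T2.R0=0
T0.R0=0 T1.R0=1 T2.R0=2
T0.R0=2 T1.R0=0 T2.R0=0
T0.R0=2 T1.R0=0 T2.R0=2
T0.R0=2 T1.R0=1 T2.R0=0
T0.R0=2 T1.R0=1 T2.R0=2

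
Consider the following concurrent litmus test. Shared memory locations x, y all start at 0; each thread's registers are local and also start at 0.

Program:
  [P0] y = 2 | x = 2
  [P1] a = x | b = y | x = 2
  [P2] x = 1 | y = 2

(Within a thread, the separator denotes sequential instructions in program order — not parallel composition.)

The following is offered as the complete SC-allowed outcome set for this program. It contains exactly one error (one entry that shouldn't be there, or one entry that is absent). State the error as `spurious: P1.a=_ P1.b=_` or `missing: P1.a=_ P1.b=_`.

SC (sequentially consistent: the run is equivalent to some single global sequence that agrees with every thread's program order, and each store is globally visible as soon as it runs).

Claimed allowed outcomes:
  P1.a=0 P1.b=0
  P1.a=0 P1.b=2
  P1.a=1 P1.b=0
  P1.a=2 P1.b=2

missing: P1.a=1 P1.b=2

outcome vector order: (P1.a,P1.b)
SC (5): 0/0 0/2 1/0 1/2 2/2
SC∖claimed = {1/2}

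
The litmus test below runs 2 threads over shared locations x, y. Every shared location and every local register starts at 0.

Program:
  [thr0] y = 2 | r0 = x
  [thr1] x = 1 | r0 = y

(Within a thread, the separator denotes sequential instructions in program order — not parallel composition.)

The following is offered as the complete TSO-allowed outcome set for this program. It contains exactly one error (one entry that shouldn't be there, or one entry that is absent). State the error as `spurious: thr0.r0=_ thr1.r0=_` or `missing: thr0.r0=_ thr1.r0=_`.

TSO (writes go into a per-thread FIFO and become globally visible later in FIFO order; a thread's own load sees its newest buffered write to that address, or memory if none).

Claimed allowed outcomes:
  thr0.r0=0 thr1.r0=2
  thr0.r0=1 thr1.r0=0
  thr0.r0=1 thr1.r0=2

missing: thr0.r0=0 thr1.r0=0

outcome vector order: (thr0.r0,thr1.r0)
under TSO → 0/0 0/2 1/0 1/2
TSO∖claimed = {0/0}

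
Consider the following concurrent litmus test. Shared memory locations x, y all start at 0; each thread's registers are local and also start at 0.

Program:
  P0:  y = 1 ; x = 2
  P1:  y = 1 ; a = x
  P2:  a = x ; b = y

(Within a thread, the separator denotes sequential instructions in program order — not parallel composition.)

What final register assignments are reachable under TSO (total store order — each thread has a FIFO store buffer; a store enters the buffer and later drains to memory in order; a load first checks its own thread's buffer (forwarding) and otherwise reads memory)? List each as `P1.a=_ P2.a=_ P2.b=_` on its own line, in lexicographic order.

P1.a=0 P2.a=0 P2.b=0
P1.a=0 P2.a=0 P2.b=1
P1.a=0 P2.a=2 P2.b=1
P1.a=2 P2.a=0 P2.b=0
P1.a=2 P2.a=0 P2.b=1
P1.a=2 P2.a=2 P2.b=1

outcome vector order: (P1.a,P2.a,P2.b)
|TSO outcomes| = 6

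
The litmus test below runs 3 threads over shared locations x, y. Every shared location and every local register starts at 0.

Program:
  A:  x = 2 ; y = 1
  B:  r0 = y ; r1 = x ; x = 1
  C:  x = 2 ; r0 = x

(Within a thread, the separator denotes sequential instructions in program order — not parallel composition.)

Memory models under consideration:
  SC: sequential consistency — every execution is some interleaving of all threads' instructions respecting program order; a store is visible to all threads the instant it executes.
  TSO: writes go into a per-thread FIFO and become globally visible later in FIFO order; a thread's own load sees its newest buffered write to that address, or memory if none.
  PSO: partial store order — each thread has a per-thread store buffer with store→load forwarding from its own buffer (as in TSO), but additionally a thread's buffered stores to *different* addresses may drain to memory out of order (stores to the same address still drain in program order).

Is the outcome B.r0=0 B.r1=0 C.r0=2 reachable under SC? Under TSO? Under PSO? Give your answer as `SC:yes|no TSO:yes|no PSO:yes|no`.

outcome vector order: (B.r0,B.r1,C.r0)
SC (6): (0,0,1), (0,0,2), (0,2,1), (0,2,2), (1,2,1), (1,2,2)
TSO (6): (0,0,1), (0,0,2), (0,2,1), (0,2,2), (1,2,1), (1,2,2)
PSO (8): (0,0,1), (0,0,2), (0,2,1), (0,2,2), (1,0,1), (1,0,2), (1,2,1), (1,2,2)
target (0,0,2) ∈ {SC,TSO,PSO}

SC:yes TSO:yes PSO:yes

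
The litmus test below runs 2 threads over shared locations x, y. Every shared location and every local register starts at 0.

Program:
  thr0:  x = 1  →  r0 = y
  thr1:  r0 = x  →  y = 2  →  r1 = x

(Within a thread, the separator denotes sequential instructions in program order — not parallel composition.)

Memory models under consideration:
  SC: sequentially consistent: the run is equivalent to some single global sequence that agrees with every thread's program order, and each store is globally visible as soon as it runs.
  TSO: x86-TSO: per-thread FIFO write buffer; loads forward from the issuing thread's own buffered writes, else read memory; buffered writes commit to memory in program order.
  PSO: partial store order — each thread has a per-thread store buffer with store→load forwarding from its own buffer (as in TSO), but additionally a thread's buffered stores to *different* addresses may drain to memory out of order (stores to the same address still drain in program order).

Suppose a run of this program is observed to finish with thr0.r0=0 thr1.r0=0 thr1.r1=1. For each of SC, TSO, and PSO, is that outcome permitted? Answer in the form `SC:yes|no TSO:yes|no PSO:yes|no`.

SC:yes TSO:yes PSO:yes

outcome vector order: (thr0.r0,thr1.r0,thr1.r1)
SC (5): 0/0/1; 0/1/1; 2/0/0; 2/0/1; 2/1/1
TSO (6): 0/0/0; 0/0/1; 0/1/1; 2/0/0; 2/0/1; 2/1/1
PSO (6): 0/0/0; 0/0/1; 0/1/1; 2/0/0; 2/0/1; 2/1/1
target 0/0/1 ∈ {SC,TSO,PSO}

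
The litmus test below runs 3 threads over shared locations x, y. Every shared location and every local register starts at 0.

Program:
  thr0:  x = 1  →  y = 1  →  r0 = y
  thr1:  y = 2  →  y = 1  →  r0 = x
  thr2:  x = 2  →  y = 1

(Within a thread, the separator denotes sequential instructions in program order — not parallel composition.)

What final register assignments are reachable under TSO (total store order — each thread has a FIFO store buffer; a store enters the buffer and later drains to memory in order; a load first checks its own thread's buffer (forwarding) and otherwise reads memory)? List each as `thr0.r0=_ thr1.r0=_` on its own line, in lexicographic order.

thr0.r0=1 thr1.r0=0
thr0.r0=1 thr1.r0=1
thr0.r0=1 thr1.r0=2
thr0.r0=2 thr1.r0=0
thr0.r0=2 thr1.r0=1
thr0.r0=2 thr1.r0=2

outcome vector order: (thr0.r0,thr1.r0)
|TSO outcomes| = 6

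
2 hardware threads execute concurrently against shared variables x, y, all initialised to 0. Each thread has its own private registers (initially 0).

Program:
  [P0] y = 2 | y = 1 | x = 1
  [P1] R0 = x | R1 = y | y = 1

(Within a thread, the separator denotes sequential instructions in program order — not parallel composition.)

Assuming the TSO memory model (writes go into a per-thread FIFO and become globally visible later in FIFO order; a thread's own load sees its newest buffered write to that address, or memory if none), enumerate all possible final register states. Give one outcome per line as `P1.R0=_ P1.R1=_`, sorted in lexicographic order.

outcome vector order: (P1.R0,P1.R1)
|TSO outcomes| = 4

P1.R0=0 P1.R1=0
P1.R0=0 P1.R1=1
P1.R0=0 P1.R1=2
P1.R0=1 P1.R1=1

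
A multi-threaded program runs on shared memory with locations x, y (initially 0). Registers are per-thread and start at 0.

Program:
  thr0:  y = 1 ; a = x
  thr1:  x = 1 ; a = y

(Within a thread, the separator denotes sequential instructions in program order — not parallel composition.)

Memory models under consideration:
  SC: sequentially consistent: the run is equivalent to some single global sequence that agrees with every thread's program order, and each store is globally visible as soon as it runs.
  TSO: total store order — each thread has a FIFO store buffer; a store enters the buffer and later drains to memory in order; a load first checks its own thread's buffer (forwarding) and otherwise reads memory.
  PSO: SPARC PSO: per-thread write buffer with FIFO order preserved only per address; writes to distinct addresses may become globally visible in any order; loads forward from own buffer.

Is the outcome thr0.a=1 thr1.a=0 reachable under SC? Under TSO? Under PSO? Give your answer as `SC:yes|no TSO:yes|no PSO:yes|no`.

SC:yes TSO:yes PSO:yes

outcome vector order: (thr0.a,thr1.a)
under SC → 0/1, 1/0, 1/1
under TSO → 0/0, 0/1, 1/0, 1/1
under PSO → 0/0, 0/1, 1/0, 1/1
target 1/0 ∈ {SC,TSO,PSO}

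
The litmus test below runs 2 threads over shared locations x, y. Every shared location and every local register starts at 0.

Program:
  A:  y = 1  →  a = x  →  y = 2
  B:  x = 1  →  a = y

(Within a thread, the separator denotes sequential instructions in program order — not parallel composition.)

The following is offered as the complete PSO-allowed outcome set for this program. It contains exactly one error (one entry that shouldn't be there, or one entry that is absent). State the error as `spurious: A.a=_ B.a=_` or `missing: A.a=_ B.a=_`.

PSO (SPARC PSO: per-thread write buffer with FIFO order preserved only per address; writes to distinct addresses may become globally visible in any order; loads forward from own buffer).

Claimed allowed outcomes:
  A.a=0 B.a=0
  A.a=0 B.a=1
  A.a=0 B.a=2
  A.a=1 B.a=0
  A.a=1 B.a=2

outcome vector order: (A.a,B.a)
PSO (6): 0/0; 0/1; 0/2; 1/0; 1/1; 1/2
PSO∖claimed = {1/1}

missing: A.a=1 B.a=1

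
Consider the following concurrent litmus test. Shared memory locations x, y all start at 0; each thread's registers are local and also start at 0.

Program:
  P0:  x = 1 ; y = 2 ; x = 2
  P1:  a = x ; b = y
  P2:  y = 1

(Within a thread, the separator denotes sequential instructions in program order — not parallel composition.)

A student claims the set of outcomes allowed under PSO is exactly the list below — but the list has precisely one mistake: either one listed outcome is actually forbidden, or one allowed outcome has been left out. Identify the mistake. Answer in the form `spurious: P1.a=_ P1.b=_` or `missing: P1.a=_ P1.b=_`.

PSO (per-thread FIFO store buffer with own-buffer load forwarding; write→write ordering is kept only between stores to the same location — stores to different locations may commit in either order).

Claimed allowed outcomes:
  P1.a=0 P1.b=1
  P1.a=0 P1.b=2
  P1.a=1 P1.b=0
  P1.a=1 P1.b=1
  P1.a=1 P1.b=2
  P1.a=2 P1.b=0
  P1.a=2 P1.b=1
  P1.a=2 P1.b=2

missing: P1.a=0 P1.b=0

outcome vector order: (P1.a,P1.b)
under PSO → 0/0 0/1 0/2 1/0 1/1 1/2 2/0 2/1 2/2
PSO∖claimed = {0/0}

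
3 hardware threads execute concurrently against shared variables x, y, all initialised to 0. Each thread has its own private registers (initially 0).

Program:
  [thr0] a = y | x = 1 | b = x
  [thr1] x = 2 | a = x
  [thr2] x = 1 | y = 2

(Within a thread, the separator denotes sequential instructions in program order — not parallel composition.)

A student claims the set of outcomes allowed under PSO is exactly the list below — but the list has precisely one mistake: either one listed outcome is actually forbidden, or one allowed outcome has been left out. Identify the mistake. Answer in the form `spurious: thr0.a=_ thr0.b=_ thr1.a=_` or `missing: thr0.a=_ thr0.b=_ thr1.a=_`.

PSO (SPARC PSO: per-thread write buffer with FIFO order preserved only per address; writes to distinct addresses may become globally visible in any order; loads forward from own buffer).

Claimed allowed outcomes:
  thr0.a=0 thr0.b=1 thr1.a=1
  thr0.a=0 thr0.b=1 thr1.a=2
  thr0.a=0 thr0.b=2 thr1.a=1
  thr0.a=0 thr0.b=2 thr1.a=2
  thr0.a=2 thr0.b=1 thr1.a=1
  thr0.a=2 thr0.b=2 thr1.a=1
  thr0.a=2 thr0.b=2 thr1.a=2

outcome vector order: (thr0.a,thr0.b,thr1.a)
[PSO] allowed = {011; 012; 021; 022; 211; 212; 221; 222}
PSO∖claimed = {212}

missing: thr0.a=2 thr0.b=1 thr1.a=2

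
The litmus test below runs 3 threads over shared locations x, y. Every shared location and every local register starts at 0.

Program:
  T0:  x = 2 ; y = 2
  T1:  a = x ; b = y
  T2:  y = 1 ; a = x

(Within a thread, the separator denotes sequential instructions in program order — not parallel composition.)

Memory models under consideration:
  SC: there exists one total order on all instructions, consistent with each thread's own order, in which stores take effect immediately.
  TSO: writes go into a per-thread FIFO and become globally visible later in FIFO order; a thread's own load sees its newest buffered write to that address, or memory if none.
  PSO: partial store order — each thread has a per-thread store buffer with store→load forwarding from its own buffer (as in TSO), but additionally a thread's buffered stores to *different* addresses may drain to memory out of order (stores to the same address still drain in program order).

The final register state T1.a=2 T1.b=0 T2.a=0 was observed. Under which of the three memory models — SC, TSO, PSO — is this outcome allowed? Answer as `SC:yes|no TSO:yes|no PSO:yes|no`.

SC:no TSO:yes PSO:yes

outcome vector order: (T1.a,T1.b,T2.a)
SC (11): <0 0 0> <0 0 2> <0 1 0> <0 1 2> <0 2 0> <0 2 2> <2 0 2> <2 1 0> <2 1 2> <2 2 0> <2 2 2>
TSO (12): <0 0 0> <0 0 2> <0 1 0> <0 1 2> <0 2 0> <0 2 2> <2 0 0> <2 0 2> <2 1 0> <2 1 2> <2 2 0> <2 2 2>
PSO (12): <0 0 0> <0 0 2> <0 1 0> <0 1 2> <0 2 0> <0 2 2> <2 0 0> <2 0 2> <2 1 0> <2 1 2> <2 2 0> <2 2 2>
target <2 0 0> ∈ {TSO,PSO}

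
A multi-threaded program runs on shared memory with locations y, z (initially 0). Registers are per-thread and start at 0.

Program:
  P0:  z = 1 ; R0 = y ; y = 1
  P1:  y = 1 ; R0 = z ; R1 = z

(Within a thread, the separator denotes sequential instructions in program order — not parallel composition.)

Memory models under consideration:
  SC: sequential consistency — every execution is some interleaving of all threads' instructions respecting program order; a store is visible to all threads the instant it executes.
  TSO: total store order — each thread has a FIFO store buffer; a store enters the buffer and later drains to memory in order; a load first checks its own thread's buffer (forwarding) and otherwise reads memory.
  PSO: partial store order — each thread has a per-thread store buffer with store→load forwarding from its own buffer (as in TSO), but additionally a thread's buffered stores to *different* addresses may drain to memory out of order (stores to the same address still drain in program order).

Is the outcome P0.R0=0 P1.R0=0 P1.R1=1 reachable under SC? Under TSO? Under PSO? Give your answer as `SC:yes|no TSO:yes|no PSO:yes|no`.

outcome vector order: (P0.R0,P1.R0,P1.R1)
SC: 4 outcomes — {<0 1 1> <1 0 0> <1 0 1> <1 1 1>}
TSO: 6 outcomes — {<0 0 0> <0 0 1> <0 1 1> <1 0 0> <1 0 1> <1 1 1>}
PSO: 6 outcomes — {<0 0 0> <0 0 1> <0 1 1> <1 0 0> <1 0 1> <1 1 1>}
target <0 0 1> ∈ {TSO,PSO}

SC:no TSO:yes PSO:yes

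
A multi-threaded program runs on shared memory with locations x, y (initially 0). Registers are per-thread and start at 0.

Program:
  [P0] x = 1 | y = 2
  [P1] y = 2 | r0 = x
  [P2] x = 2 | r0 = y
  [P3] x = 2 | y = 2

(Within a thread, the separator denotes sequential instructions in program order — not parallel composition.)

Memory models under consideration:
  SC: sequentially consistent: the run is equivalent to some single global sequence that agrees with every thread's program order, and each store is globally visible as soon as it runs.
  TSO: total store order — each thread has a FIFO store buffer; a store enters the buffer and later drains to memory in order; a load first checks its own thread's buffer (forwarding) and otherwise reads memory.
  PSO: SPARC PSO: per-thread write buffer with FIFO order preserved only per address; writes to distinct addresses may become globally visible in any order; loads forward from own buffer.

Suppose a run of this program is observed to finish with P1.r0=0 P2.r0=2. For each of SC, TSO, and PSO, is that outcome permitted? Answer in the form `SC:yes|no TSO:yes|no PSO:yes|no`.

SC:yes TSO:yes PSO:yes

outcome vector order: (P1.r0,P2.r0)
under SC → 0/2; 1/0; 1/2; 2/0; 2/2
under TSO → 0/0; 0/2; 1/0; 1/2; 2/0; 2/2
under PSO → 0/0; 0/2; 1/0; 1/2; 2/0; 2/2
target 0/2 ∈ {SC,TSO,PSO}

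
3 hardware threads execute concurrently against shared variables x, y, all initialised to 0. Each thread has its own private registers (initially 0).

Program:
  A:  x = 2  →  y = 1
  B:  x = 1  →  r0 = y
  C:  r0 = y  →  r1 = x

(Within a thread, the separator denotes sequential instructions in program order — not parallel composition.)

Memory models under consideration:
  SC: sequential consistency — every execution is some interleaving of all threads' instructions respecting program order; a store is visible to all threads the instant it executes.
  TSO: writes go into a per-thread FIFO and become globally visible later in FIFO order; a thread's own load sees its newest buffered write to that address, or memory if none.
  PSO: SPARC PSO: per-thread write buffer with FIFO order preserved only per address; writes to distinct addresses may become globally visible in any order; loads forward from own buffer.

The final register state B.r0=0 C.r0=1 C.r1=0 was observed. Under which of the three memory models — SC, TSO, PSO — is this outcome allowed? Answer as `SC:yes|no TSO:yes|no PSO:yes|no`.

outcome vector order: (B.r0,C.r0,C.r1)
[SC] allowed = {<0 0 0>; <0 0 1>; <0 0 2>; <0 1 1>; <0 1 2>; <1 0 0>; <1 0 1>; <1 0 2>; <1 1 1>; <1 1 2>}
[TSO] allowed = {<0 0 0>; <0 0 1>; <0 0 2>; <0 1 1>; <0 1 2>; <1 0 0>; <1 0 1>; <1 0 2>; <1 1 1>; <1 1 2>}
[PSO] allowed = {<0 0 0>; <0 0 1>; <0 0 2>; <0 1 0>; <0 1 1>; <0 1 2>; <1 0 0>; <1 0 1>; <1 0 2>; <1 1 0>; <1 1 1>; <1 1 2>}
target <0 1 0> ∈ {PSO}

SC:no TSO:no PSO:yes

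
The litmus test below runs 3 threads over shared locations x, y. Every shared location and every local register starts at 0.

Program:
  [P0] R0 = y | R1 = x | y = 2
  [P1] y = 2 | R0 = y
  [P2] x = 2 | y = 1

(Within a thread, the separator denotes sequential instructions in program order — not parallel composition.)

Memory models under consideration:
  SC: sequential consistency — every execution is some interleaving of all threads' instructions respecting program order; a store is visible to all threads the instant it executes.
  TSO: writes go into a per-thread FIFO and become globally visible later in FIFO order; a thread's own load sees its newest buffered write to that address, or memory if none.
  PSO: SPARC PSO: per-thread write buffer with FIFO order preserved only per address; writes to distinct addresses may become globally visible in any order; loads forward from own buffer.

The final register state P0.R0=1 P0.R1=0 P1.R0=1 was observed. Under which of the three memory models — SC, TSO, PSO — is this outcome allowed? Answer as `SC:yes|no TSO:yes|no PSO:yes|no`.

SC:no TSO:no PSO:yes

outcome vector order: (P0.R0,P0.R1,P1.R0)
[SC] allowed = {0/0/1, 0/0/2, 0/2/1, 0/2/2, 1/2/1, 1/2/2, 2/0/1, 2/0/2, 2/2/1, 2/2/2}
[TSO] allowed = {0/0/1, 0/0/2, 0/2/1, 0/2/2, 1/2/1, 1/2/2, 2/0/1, 2/0/2, 2/2/1, 2/2/2}
[PSO] allowed = {0/0/1, 0/0/2, 0/2/1, 0/2/2, 1/0/1, 1/0/2, 1/2/1, 1/2/2, 2/0/1, 2/0/2, 2/2/1, 2/2/2}
target 1/0/1 ∈ {PSO}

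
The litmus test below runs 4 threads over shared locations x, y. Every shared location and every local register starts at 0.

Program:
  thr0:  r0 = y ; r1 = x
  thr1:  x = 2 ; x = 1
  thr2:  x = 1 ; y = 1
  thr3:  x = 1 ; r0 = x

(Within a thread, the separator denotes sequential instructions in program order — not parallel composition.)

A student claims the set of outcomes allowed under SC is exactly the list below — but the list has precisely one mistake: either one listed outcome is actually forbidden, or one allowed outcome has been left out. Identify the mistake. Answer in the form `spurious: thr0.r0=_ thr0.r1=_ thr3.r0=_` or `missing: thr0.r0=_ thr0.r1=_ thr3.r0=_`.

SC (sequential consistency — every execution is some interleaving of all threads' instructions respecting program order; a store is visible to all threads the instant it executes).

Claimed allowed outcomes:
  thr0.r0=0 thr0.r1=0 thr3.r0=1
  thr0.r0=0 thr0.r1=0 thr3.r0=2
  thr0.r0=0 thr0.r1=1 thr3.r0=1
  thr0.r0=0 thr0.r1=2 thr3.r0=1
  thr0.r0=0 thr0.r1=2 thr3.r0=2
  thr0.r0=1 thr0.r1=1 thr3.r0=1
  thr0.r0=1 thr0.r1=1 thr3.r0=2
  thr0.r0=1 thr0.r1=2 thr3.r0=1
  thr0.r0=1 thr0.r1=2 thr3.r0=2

missing: thr0.r0=0 thr0.r1=1 thr3.r0=2

outcome vector order: (thr0.r0,thr0.r1,thr3.r0)
SC (10): (0,0,1) (0,0,2) (0,1,1) (0,1,2) (0,2,1) (0,2,2) (1,1,1) (1,1,2) (1,2,1) (1,2,2)
SC∖claimed = {(0,1,2)}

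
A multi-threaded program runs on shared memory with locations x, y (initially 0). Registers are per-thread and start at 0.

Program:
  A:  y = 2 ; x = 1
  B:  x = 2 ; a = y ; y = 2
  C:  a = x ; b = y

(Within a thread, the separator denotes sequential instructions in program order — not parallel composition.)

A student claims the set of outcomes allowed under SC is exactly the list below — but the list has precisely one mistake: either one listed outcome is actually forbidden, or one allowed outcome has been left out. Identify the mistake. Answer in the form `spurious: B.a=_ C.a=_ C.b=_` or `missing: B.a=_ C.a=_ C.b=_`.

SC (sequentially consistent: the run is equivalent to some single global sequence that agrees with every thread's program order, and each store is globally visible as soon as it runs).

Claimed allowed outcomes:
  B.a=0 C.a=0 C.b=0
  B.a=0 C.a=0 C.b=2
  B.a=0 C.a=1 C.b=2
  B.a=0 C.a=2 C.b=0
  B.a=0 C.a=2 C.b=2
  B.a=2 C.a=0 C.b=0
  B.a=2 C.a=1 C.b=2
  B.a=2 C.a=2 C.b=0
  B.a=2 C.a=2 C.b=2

missing: B.a=2 C.a=0 C.b=2

outcome vector order: (B.a,C.a,C.b)
[SC] allowed = {0/0/0 0/0/2 0/1/2 0/2/0 0/2/2 2/0/0 2/0/2 2/1/2 2/2/0 2/2/2}
SC∖claimed = {2/0/2}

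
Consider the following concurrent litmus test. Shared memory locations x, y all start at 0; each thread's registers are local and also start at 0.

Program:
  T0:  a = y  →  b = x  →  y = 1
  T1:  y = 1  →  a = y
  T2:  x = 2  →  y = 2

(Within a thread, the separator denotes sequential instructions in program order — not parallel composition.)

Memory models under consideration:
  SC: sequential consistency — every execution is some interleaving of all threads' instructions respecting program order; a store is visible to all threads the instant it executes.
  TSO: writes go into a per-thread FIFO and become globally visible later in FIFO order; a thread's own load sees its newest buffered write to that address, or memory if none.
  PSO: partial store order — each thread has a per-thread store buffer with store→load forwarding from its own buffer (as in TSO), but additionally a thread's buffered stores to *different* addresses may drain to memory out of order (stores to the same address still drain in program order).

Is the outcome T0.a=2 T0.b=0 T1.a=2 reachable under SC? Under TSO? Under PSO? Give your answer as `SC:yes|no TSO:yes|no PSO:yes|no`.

outcome vector order: (T0.a,T0.b,T1.a)
SC (10): (0,0,1); (0,0,2); (0,2,1); (0,2,2); (1,0,1); (1,0,2); (1,2,1); (1,2,2); (2,2,1); (2,2,2)
TSO (10): (0,0,1); (0,0,2); (0,2,1); (0,2,2); (1,0,1); (1,0,2); (1,2,1); (1,2,2); (2,2,1); (2,2,2)
PSO (12): (0,0,1); (0,0,2); (0,2,1); (0,2,2); (1,0,1); (1,0,2); (1,2,1); (1,2,2); (2,0,1); (2,0,2); (2,2,1); (2,2,2)
target (2,0,2) ∈ {PSO}

SC:no TSO:no PSO:yes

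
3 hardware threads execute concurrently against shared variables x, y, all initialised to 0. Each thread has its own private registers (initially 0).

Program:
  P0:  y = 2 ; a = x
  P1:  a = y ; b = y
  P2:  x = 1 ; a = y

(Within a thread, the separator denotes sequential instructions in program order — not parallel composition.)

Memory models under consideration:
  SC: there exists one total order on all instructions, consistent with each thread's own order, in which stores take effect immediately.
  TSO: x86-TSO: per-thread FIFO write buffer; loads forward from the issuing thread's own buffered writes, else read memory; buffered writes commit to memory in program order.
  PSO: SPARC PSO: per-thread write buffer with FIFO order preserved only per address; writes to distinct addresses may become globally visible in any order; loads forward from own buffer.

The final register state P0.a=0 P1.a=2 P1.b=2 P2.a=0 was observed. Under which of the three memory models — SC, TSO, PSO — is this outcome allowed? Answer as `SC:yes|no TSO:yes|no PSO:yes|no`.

outcome vector order: (P0.a,P1.a,P1.b,P2.a)
SC (9): 0002 0022 0222 1000 1002 1020 1022 1220 1222
TSO (12): 0000 0002 0020 0022 0220 0222 1000 1002 1020 1022 1220 1222
PSO (12): 0000 0002 0020 0022 0220 0222 1000 1002 1020 1022 1220 1222
target 0220 ∈ {TSO,PSO}

SC:no TSO:yes PSO:yes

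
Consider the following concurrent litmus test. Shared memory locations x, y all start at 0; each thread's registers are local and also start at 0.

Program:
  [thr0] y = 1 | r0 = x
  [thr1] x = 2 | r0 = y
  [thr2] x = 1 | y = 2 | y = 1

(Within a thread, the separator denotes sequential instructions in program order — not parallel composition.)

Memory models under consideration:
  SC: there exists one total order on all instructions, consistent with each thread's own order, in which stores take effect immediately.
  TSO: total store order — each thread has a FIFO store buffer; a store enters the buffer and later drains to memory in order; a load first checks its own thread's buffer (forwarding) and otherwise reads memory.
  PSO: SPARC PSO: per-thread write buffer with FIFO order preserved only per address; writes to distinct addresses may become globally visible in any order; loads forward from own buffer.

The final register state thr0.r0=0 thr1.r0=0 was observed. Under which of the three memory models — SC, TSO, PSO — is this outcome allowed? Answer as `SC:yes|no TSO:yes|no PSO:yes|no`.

outcome vector order: (thr0.r0,thr1.r0)
SC (8): 01; 02; 10; 11; 12; 20; 21; 22
TSO (9): 00; 01; 02; 10; 11; 12; 20; 21; 22
PSO (9): 00; 01; 02; 10; 11; 12; 20; 21; 22
target 00 ∈ {TSO,PSO}

SC:no TSO:yes PSO:yes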